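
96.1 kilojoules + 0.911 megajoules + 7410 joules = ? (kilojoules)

In kilojoules:
  96.1 kilojoules → 96.1
  0.911 megajoules = 0.911 × 10^3 kilojoules = 911
  7410 joules = 7410 × 10^-3 kilojoules = 7.41
Sum: 96.1 + 911 + 7.41 = 1014.51

1014.51 kilojoules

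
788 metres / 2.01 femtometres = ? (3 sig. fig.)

392000000000000000

(788) / (2.01 × 10⁻¹⁵) = 392 × 10¹⁵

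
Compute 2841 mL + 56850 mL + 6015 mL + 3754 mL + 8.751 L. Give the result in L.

78.211 L

In L:
  2841 mL = 2841 × 10^-3 L = 2.841
  56850 mL = 56850 × 10^-3 L = 56.85
  6015 mL = 6015 × 10^-3 L = 6.015
  3754 mL = 3754 × 10^-3 L = 3.754
  8.751 L → 8.751
Sum: 2.841 + 56.85 + 6.015 + 3.754 + 8.751 = 78.211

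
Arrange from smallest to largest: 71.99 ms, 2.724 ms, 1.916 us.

71.99 ms = 0.07199 s
2.724 ms = 0.002724 s
1.916 us = 0.000001916 s

1.916 us < 2.724 ms < 71.99 ms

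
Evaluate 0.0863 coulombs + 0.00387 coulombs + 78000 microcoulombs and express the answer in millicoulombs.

In millicoulombs:
  0.0863 coulombs = 0.0863e3 millicoulombs = 86.3
  0.00387 coulombs = 0.00387e3 millicoulombs = 3.87
  78000 microcoulombs = 78000e-3 millicoulombs = 78
Sum: 86.3 + 3.87 + 78 = 168.17

168.17 millicoulombs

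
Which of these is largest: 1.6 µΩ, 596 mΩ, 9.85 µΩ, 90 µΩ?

596 mΩ

1.6 µΩ = 0.0000016 Ω
596 mΩ = 0.596 Ω
9.85 µΩ = 0.00000985 Ω
90 µΩ = 0.00009 Ω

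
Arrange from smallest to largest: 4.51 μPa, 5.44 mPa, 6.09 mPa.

4.51 μPa = 0.00000451 Pa
5.44 mPa = 0.00544 Pa
6.09 mPa = 0.00609 Pa

4.51 μPa < 5.44 mPa < 6.09 mPa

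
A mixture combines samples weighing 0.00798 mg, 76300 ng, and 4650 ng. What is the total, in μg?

In μg:
  0.00798 mg = 0.00798 × 10³ μg = 7.98
  76300 ng = 76300 × 10⁻³ μg = 76.3
  4650 ng = 4650 × 10⁻³ μg = 4.65
Sum: 7.98 + 76.3 + 4.65 = 88.93

88.93 μg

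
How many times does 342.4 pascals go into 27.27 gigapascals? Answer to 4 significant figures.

79640000

(27.27 × 10^9) / (342.4) = 0.079644 × 10^9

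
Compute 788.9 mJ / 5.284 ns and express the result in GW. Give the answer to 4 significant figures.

0.1493 GW

(788.9e-3) / (5.284e-9) = 149.3e6 W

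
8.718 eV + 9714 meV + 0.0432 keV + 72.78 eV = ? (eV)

In eV:
  8.718 eV → 8.718
  9714 meV = 9714 × 10^-3 eV = 9.714
  0.0432 keV = 0.0432 × 10^3 eV = 43.2
  72.78 eV → 72.78
Sum: 8.718 + 9.714 + 43.2 + 72.78 = 134.412

134.412 eV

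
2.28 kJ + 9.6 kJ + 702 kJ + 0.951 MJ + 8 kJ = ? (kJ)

1672.88 kJ

In kJ:
  2.28 kJ → 2.28
  9.6 kJ → 9.6
  702 kJ → 702
  0.951 MJ = 0.951e3 kJ = 951
  8 kJ → 8
Sum: 2.28 + 9.6 + 702 + 951 + 8 = 1672.88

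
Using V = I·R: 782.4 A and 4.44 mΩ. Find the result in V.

782.4 × 4.44 × 10^-3 = 3473.856 × 10^-3 V

3.473856 V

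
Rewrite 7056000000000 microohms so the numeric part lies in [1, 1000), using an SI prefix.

= 7.056e6 ohms; 1e6 is mega.

7.056 megaohms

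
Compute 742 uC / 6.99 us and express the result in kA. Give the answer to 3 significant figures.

0.106 kA

(742 × 10^-6) / (6.99 × 10^-6) = 106.15 A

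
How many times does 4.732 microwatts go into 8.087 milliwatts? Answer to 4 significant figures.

1709

(8.087 × 10^-3) / (4.732 × 10^-6) = 1.709 × 10^3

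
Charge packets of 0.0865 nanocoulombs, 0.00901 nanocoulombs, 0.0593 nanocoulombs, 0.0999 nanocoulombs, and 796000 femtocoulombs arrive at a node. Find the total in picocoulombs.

1050.71 picocoulombs

In picocoulombs:
  0.0865 nanocoulombs = 0.0865 × 10^3 picocoulombs = 86.5
  0.00901 nanocoulombs = 0.00901 × 10^3 picocoulombs = 9.01
  0.0593 nanocoulombs = 0.0593 × 10^3 picocoulombs = 59.3
  0.0999 nanocoulombs = 0.0999 × 10^3 picocoulombs = 99.9
  796000 femtocoulombs = 796000 × 10^-3 picocoulombs = 796
Sum: 86.5 + 9.01 + 59.3 + 99.9 + 796 = 1050.71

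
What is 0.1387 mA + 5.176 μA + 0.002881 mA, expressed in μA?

146.757 μA

In μA:
  0.1387 mA = 0.1387 × 10³ μA = 138.7
  5.176 μA → 5.176
  0.002881 mA = 0.002881 × 10³ μA = 2.881
Sum: 138.7 + 5.176 + 2.881 = 146.757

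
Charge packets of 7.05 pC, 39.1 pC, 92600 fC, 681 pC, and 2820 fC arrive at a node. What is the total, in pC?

In pC:
  7.05 pC → 7.05
  39.1 pC → 39.1
  92600 fC = 92600 × 10⁻³ pC = 92.6
  681 pC → 681
  2820 fC = 2820 × 10⁻³ pC = 2.82
Sum: 7.05 + 39.1 + 92.6 + 681 + 2.82 = 822.57

822.57 pC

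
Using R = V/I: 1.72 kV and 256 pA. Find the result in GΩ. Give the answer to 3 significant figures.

(1.72 × 10^3) / (256 × 10^-12) = 0.0067188 × 10^15 Ω

6720 GΩ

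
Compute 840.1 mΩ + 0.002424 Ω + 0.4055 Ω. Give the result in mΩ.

1248.024 mΩ

In mΩ:
  840.1 mΩ → 840.1
  0.002424 Ω = 0.002424 × 10^3 mΩ = 2.424
  0.4055 Ω = 0.4055 × 10^3 mΩ = 405.5
Sum: 840.1 + 2.424 + 405.5 = 1248.024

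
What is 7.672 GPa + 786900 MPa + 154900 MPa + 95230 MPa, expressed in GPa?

1044.702 GPa

In GPa:
  7.672 GPa → 7.672
  786900 MPa = 786900 × 10⁻³ GPa = 786.9
  154900 MPa = 154900 × 10⁻³ GPa = 154.9
  95230 MPa = 95230 × 10⁻³ GPa = 95.23
Sum: 7.672 + 786.9 + 154.9 + 95.23 = 1044.702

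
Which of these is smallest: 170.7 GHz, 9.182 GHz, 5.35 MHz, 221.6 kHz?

170.7 GHz = 170700000000 Hz
9.182 GHz = 9182000000 Hz
5.35 MHz = 5350000 Hz
221.6 kHz = 221600 Hz

221.6 kHz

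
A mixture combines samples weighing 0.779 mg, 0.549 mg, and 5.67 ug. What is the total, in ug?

1333.67 ug

In ug:
  0.779 mg = 0.779 × 10³ ug = 779
  0.549 mg = 0.549 × 10³ ug = 549
  5.67 ug → 5.67
Sum: 779 + 549 + 5.67 = 1333.67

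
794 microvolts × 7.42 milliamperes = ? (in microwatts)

5.89148 microwatts

794e-6 × 7.42e-3 = 5891.48e-9 W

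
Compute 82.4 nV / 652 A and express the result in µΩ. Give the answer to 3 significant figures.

(82.4 × 10⁻⁹) / (652) = 0.12638 × 10⁻⁹ Ω

0.000126 µΩ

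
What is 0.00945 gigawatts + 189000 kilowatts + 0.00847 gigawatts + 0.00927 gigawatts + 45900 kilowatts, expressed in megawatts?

In megawatts:
  0.00945 gigawatts = 0.00945 × 10³ megawatts = 9.45
  189000 kilowatts = 189000 × 10⁻³ megawatts = 189
  0.00847 gigawatts = 0.00847 × 10³ megawatts = 8.47
  0.00927 gigawatts = 0.00927 × 10³ megawatts = 9.27
  45900 kilowatts = 45900 × 10⁻³ megawatts = 45.9
Sum: 9.45 + 189 + 8.47 + 9.27 + 45.9 = 262.09

262.09 megawatts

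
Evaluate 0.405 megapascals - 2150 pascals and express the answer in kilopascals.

402.85 kilopascals

In kilopascals:
  0.405 megapascals = 0.405 × 10^3 kilopascals = 405
  2150 pascals = 2150 × 10^-3 kilopascals = 2.15
Difference: 405 - 2.15 = 402.85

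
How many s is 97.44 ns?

nano = 1e-9, (no prefix) = 1e0; factor is 1e-9.
97.44 × 1e-9 = 0.00000009744

0.00000009744 s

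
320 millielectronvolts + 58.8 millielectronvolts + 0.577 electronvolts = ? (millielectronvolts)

955.8 millielectronvolts

In millielectronvolts:
  320 millielectronvolts → 320
  58.8 millielectronvolts → 58.8
  0.577 electronvolts = 0.577e3 millielectronvolts = 577
Sum: 320 + 58.8 + 577 = 955.8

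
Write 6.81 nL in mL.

nano = 1e-9, milli = 1e-3; factor is 1e-6.
6.81 × 1e-6 = 0.00000681

0.00000681 mL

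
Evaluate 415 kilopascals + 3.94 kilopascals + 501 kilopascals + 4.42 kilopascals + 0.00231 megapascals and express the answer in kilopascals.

926.67 kilopascals

In kilopascals:
  415 kilopascals → 415
  3.94 kilopascals → 3.94
  501 kilopascals → 501
  4.42 kilopascals → 4.42
  0.00231 megapascals = 0.00231e3 kilopascals = 2.31
Sum: 415 + 3.94 + 501 + 4.42 + 2.31 = 926.67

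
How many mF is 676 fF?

0.000000000676 mF

femto = 10^-15, milli = 10^-3; factor is 10^-12.
676 × 10^-12 = 0.000000000676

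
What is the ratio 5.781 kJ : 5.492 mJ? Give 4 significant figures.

1053000

(5.781e3) / (5.492e-3) = 1.0526e6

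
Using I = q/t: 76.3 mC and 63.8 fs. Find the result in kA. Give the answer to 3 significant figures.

1200000000 kA

(76.3e-3) / (63.8e-15) = 1.1959e12 A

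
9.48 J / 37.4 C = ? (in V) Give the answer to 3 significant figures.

(9.48) / (37.4) = 0.25348 V

0.253 V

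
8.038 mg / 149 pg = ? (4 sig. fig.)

(8.038e-3) / (149e-12) = 0.053946e9

53950000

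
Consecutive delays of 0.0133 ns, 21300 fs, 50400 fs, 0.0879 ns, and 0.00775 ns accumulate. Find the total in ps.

In ps:
  0.0133 ns = 0.0133e3 ps = 13.3
  21300 fs = 21300e-3 ps = 21.3
  50400 fs = 50400e-3 ps = 50.4
  0.0879 ns = 0.0879e3 ps = 87.9
  0.00775 ns = 0.00775e3 ps = 7.75
Sum: 13.3 + 21.3 + 50.4 + 87.9 + 7.75 = 180.65

180.65 ps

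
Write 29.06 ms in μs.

29060 μs

milli = 10⁻³, micro = 10⁻⁶; factor is 10³.
29.06 × 10³ = 29060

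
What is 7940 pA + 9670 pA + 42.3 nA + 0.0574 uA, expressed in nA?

117.31 nA

In nA:
  7940 pA = 7940 × 10⁻³ nA = 7.94
  9670 pA = 9670 × 10⁻³ nA = 9.67
  42.3 nA → 42.3
  0.0574 uA = 0.0574 × 10³ nA = 57.4
Sum: 7.94 + 9.67 + 42.3 + 57.4 = 117.31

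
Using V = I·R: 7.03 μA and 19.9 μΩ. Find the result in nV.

0.139897 nV

7.03 × 10^-6 × 19.9 × 10^-6 = 139.897 × 10^-12 V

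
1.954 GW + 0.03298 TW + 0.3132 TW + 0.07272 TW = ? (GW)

In GW:
  1.954 GW → 1.954
  0.03298 TW = 0.03298 × 10^3 GW = 32.98
  0.3132 TW = 0.3132 × 10^3 GW = 313.2
  0.07272 TW = 0.07272 × 10^3 GW = 72.72
Sum: 1.954 + 32.98 + 313.2 + 72.72 = 420.854

420.854 GW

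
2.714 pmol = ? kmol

pico = 10^-12, kilo = 10^3; factor is 10^-15.
2.714 × 10^-15 = 0.000000000000002714

0.000000000000002714 kmol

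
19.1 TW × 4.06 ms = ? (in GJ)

77.546 GJ

19.1 × 10^12 × 4.06 × 10^-3 = 77.546 × 10^9 J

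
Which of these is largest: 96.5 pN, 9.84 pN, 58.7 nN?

58.7 nN

96.5 pN = 0.0000000000965 N
9.84 pN = 0.00000000000984 N
58.7 nN = 0.0000000587 N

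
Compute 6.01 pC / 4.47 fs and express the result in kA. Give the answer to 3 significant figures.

1.34 kA

(6.01 × 10⁻¹²) / (4.47 × 10⁻¹⁵) = 1.3445 × 10³ A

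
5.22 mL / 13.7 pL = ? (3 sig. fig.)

381000000

(5.22 × 10⁻³) / (13.7 × 10⁻¹²) = 0.381 × 10⁹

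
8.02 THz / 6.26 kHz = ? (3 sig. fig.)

1280000000

(8.02 × 10¹²) / (6.26 × 10³) = 1.281 × 10⁹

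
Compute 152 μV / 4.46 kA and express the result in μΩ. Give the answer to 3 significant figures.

0.0341 μΩ

(152 × 10⁻⁶) / (4.46 × 10³) = 34.081 × 10⁻⁹ Ω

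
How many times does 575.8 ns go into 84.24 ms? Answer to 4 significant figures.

(84.24 × 10⁻³) / (575.8 × 10⁻⁹) = 0.1463 × 10⁶

146300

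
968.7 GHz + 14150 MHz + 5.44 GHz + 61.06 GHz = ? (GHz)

In GHz:
  968.7 GHz → 968.7
  14150 MHz = 14150 × 10^-3 GHz = 14.15
  5.44 GHz → 5.44
  61.06 GHz → 61.06
Sum: 968.7 + 14.15 + 5.44 + 61.06 = 1049.35

1049.35 GHz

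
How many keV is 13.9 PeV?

13900000000000 keV

peta = 10¹⁵, kilo = 10³; factor is 10¹².
13.9 × 10¹² = 13900000000000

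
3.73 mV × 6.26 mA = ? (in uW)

3.73 × 10⁻³ × 6.26 × 10⁻³ = 23.3498 × 10⁻⁶ W

23.3498 uW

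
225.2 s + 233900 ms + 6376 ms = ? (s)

465.476 s

In s:
  225.2 s → 225.2
  233900 ms = 233900 × 10⁻³ s = 233.9
  6376 ms = 6376 × 10⁻³ s = 6.376
Sum: 225.2 + 233.9 + 6.376 = 465.476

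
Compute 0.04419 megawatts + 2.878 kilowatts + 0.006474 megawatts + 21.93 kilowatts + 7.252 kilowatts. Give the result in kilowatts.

82.724 kilowatts

In kilowatts:
  0.04419 megawatts = 0.04419e3 kilowatts = 44.19
  2.878 kilowatts → 2.878
  0.006474 megawatts = 0.006474e3 kilowatts = 6.474
  21.93 kilowatts → 21.93
  7.252 kilowatts → 7.252
Sum: 44.19 + 2.878 + 6.474 + 21.93 + 7.252 = 82.724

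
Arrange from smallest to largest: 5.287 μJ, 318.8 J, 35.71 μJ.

5.287 μJ = 0.000005287 J
318.8 J = 318.8 J
35.71 μJ = 0.00003571 J

5.287 μJ < 35.71 μJ < 318.8 J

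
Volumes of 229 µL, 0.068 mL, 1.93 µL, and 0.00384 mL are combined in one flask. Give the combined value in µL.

302.77 µL

In µL:
  229 µL → 229
  0.068 mL = 0.068 × 10^3 µL = 68
  1.93 µL → 1.93
  0.00384 mL = 0.00384 × 10^3 µL = 3.84
Sum: 229 + 68 + 1.93 + 3.84 = 302.77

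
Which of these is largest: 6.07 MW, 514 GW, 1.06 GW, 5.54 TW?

6.07 MW = 6070000 W
514 GW = 514000000000 W
1.06 GW = 1060000000 W
5.54 TW = 5540000000000 W

5.54 TW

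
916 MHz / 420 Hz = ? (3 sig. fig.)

2180000

(916 × 10^6) / (420) = 2.181 × 10^6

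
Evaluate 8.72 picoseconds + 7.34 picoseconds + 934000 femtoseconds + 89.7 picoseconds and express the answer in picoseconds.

In picoseconds:
  8.72 picoseconds → 8.72
  7.34 picoseconds → 7.34
  934000 femtoseconds = 934000 × 10⁻³ picoseconds = 934
  89.7 picoseconds → 89.7
Sum: 8.72 + 7.34 + 934 + 89.7 = 1039.76

1039.76 picoseconds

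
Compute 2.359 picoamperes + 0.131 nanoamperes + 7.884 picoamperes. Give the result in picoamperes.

In picoamperes:
  2.359 picoamperes → 2.359
  0.131 nanoamperes = 0.131 × 10^3 picoamperes = 131
  7.884 picoamperes → 7.884
Sum: 2.359 + 131 + 7.884 = 141.243

141.243 picoamperes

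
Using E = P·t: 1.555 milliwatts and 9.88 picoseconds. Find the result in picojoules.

1.555 × 10^-3 × 9.88 × 10^-12 = 15.3634 × 10^-15 J

0.0153634 picojoules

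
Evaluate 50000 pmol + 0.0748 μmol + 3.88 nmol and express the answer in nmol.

In nmol:
  50000 pmol = 50000e-3 nmol = 50
  0.0748 μmol = 0.0748e3 nmol = 74.8
  3.88 nmol → 3.88
Sum: 50 + 74.8 + 3.88 = 128.68

128.68 nmol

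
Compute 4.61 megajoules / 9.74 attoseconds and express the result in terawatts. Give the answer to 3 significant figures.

(4.61 × 10^6) / (9.74 × 10^-18) = 0.47331 × 10^24 W

473000000000 terawatts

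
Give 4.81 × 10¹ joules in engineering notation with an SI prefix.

48.1 joules

= 48.1 joules; mantissa already in [1, 1000).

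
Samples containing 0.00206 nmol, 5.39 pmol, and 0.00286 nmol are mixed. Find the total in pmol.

10.31 pmol

In pmol:
  0.00206 nmol = 0.00206e3 pmol = 2.06
  5.39 pmol → 5.39
  0.00286 nmol = 0.00286e3 pmol = 2.86
Sum: 2.06 + 5.39 + 2.86 = 10.31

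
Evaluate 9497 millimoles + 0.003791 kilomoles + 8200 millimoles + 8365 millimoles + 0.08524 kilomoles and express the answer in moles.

115.093 moles

In moles:
  9497 millimoles = 9497 × 10⁻³ moles = 9.497
  0.003791 kilomoles = 0.003791 × 10³ moles = 3.791
  8200 millimoles = 8200 × 10⁻³ moles = 8.2
  8365 millimoles = 8365 × 10⁻³ moles = 8.365
  0.08524 kilomoles = 0.08524 × 10³ moles = 85.24
Sum: 9.497 + 3.791 + 8.2 + 8.365 + 85.24 = 115.093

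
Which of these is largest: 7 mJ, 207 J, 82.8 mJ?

7 mJ = 0.007 J
207 J = 207 J
82.8 mJ = 0.0828 J

207 J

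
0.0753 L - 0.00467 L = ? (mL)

70.63 mL

In mL:
  0.0753 L = 0.0753 × 10³ mL = 75.3
  0.00467 L = 0.00467 × 10³ mL = 4.67
Difference: 75.3 - 4.67 = 70.63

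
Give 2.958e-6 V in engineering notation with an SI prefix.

= 2.958e-6 V; 1e-6 is micro.

2.958 uV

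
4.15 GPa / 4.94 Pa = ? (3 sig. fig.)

(4.15e9) / (4.94) = 0.8401e9

840000000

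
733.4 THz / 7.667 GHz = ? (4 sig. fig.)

(733.4e12) / (7.667e9) = 95.657e3

95660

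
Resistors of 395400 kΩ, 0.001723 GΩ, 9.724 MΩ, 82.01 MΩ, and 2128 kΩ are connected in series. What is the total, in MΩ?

In MΩ:
  395400 kΩ = 395400 × 10⁻³ MΩ = 395.4
  0.001723 GΩ = 0.001723 × 10³ MΩ = 1.723
  9.724 MΩ → 9.724
  82.01 MΩ → 82.01
  2128 kΩ = 2128 × 10⁻³ MΩ = 2.128
Sum: 395.4 + 1.723 + 9.724 + 82.01 + 2.128 = 490.985

490.985 MΩ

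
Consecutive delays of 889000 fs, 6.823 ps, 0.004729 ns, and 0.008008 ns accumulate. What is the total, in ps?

In ps:
  889000 fs = 889000 × 10⁻³ ps = 889
  6.823 ps → 6.823
  0.004729 ns = 0.004729 × 10³ ps = 4.729
  0.008008 ns = 0.008008 × 10³ ps = 8.008
Sum: 889 + 6.823 + 4.729 + 8.008 = 908.56

908.56 ps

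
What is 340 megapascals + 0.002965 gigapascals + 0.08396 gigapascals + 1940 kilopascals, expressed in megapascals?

In megapascals:
  340 megapascals → 340
  0.002965 gigapascals = 0.002965 × 10³ megapascals = 2.965
  0.08396 gigapascals = 0.08396 × 10³ megapascals = 83.96
  1940 kilopascals = 1940 × 10⁻³ megapascals = 1.94
Sum: 340 + 2.965 + 83.96 + 1.94 = 428.865

428.865 megapascals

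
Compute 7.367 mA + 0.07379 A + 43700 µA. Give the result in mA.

124.857 mA

In mA:
  7.367 mA → 7.367
  0.07379 A = 0.07379e3 mA = 73.79
  43700 µA = 43700e-3 mA = 43.7
Sum: 7.367 + 73.79 + 43.7 = 124.857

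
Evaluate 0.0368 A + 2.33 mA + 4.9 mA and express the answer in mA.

In mA:
  0.0368 A = 0.0368e3 mA = 36.8
  2.33 mA → 2.33
  4.9 mA → 4.9
Sum: 36.8 + 2.33 + 4.9 = 44.03

44.03 mA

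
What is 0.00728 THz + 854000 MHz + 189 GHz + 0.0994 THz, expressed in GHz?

In GHz:
  0.00728 THz = 0.00728e3 GHz = 7.28
  854000 MHz = 854000e-3 GHz = 854
  189 GHz → 189
  0.0994 THz = 0.0994e3 GHz = 99.4
Sum: 7.28 + 854 + 189 + 99.4 = 1149.68

1149.68 GHz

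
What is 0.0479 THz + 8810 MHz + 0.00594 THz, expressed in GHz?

In GHz:
  0.0479 THz = 0.0479e3 GHz = 47.9
  8810 MHz = 8810e-3 GHz = 8.81
  0.00594 THz = 0.00594e3 GHz = 5.94
Sum: 47.9 + 8.81 + 5.94 = 62.65

62.65 GHz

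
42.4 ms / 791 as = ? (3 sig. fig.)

(42.4 × 10^-3) / (791 × 10^-18) = 0.0536 × 10^15

53600000000000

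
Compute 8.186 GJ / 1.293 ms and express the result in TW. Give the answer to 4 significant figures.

(8.186e9) / (1.293e-3) = 6.33101e12 W

6.331 TW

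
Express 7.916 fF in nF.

femto = 1e-15, nano = 1e-9; factor is 1e-6.
7.916 × 1e-6 = 0.000007916

0.000007916 nF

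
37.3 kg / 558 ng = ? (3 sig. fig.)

(37.3e3) / (558e-9) = 0.06685e12

66800000000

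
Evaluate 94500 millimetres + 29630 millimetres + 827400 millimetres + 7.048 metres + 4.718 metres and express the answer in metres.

963.296 metres

In metres:
  94500 millimetres = 94500 × 10^-3 metres = 94.5
  29630 millimetres = 29630 × 10^-3 metres = 29.63
  827400 millimetres = 827400 × 10^-3 metres = 827.4
  7.048 metres → 7.048
  4.718 metres → 4.718
Sum: 94.5 + 29.63 + 827.4 + 7.048 + 4.718 = 963.296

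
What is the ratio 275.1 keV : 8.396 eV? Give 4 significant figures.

(275.1 × 10^3) / (8.396) = 32.766 × 10^3

32770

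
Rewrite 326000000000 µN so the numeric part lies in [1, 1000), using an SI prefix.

= 326e3 N; 1e3 is kilo.

326 kN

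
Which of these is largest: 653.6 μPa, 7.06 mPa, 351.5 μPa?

653.6 μPa = 0.0006536 Pa
7.06 mPa = 0.00706 Pa
351.5 μPa = 0.0003515 Pa

7.06 mPa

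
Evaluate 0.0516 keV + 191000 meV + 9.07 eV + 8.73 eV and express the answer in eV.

260.4 eV

In eV:
  0.0516 keV = 0.0516 × 10^3 eV = 51.6
  191000 meV = 191000 × 10^-3 eV = 191
  9.07 eV → 9.07
  8.73 eV → 8.73
Sum: 51.6 + 191 + 9.07 + 8.73 = 260.4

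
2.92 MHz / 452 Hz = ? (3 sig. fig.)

(2.92e6) / (452) = 0.00646e6

6460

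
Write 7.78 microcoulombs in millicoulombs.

0.00778 millicoulombs

micro = 10^-6, milli = 10^-3; factor is 10^-3.
7.78 × 10^-3 = 0.00778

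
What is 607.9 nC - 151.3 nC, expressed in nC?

456.6 nC

In nC:
  607.9 nC → 607.9
  151.3 nC → 151.3
Difference: 607.9 - 151.3 = 456.6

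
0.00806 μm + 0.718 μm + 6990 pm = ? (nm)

733.05 nm

In nm:
  0.00806 μm = 0.00806 × 10^3 nm = 8.06
  0.718 μm = 0.718 × 10^3 nm = 718
  6990 pm = 6990 × 10^-3 nm = 6.99
Sum: 8.06 + 718 + 6.99 = 733.05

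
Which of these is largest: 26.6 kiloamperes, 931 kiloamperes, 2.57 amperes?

931 kiloamperes

26.6 kiloamperes = 26600 amperes
931 kiloamperes = 931000 amperes
2.57 amperes = 2.57 amperes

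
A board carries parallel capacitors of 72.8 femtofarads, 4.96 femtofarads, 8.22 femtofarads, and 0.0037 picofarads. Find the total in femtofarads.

In femtofarads:
  72.8 femtofarads → 72.8
  4.96 femtofarads → 4.96
  8.22 femtofarads → 8.22
  0.0037 picofarads = 0.0037 × 10^3 femtofarads = 3.7
Sum: 72.8 + 4.96 + 8.22 + 3.7 = 89.68

89.68 femtofarads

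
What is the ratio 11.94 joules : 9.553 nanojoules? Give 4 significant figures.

(11.94) / (9.553 × 10⁻⁹) = 1.2499 × 10⁹

1250000000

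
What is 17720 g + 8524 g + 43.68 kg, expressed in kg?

69.924 kg

In kg:
  17720 g = 17720 × 10⁻³ kg = 17.72
  8524 g = 8524 × 10⁻³ kg = 8.524
  43.68 kg → 43.68
Sum: 17.72 + 8.524 + 43.68 = 69.924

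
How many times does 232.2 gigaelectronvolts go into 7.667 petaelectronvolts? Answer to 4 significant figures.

33020

(7.667 × 10^15) / (232.2 × 10^9) = 0.033019 × 10^6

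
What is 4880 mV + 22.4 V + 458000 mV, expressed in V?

In V:
  4880 mV = 4880 × 10⁻³ V = 4.88
  22.4 V → 22.4
  458000 mV = 458000 × 10⁻³ V = 458
Sum: 4.88 + 22.4 + 458 = 485.28

485.28 V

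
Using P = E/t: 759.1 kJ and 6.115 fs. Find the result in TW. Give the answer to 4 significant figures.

124100000 TW

(759.1 × 10³) / (6.115 × 10⁻¹⁵) = 124.137 × 10¹⁸ W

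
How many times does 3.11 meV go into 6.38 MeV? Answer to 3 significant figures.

(6.38e6) / (3.11e-3) = 2.051e9

2050000000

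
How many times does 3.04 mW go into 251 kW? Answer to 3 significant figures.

82600000

(251e3) / (3.04e-3) = 82.57e6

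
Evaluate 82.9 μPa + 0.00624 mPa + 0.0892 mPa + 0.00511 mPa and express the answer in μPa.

In μPa:
  82.9 μPa → 82.9
  0.00624 mPa = 0.00624 × 10^3 μPa = 6.24
  0.0892 mPa = 0.0892 × 10^3 μPa = 89.2
  0.00511 mPa = 0.00511 × 10^3 μPa = 5.11
Sum: 82.9 + 6.24 + 89.2 + 5.11 = 183.45

183.45 μPa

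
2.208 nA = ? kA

nano = 10⁻⁹, kilo = 10³; factor is 10⁻¹².
2.208 × 10⁻¹² = 0.000000000002208

0.000000000002208 kA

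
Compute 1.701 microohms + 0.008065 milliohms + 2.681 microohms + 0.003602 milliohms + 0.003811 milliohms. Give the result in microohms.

In microohms:
  1.701 microohms → 1.701
  0.008065 milliohms = 0.008065 × 10³ microohms = 8.065
  2.681 microohms → 2.681
  0.003602 milliohms = 0.003602 × 10³ microohms = 3.602
  0.003811 milliohms = 0.003811 × 10³ microohms = 3.811
Sum: 1.701 + 8.065 + 2.681 + 3.602 + 3.811 = 19.86

19.86 microohms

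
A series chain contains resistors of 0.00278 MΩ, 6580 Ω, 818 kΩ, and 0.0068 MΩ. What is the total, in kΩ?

In kΩ:
  0.00278 MΩ = 0.00278e3 kΩ = 2.78
  6580 Ω = 6580e-3 kΩ = 6.58
  818 kΩ → 818
  0.0068 MΩ = 0.0068e3 kΩ = 6.8
Sum: 2.78 + 6.58 + 818 + 6.8 = 834.16

834.16 kΩ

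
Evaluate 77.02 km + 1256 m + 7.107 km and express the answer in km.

In km:
  77.02 km → 77.02
  1256 m = 1256 × 10^-3 km = 1.256
  7.107 km → 7.107
Sum: 77.02 + 1.256 + 7.107 = 85.383

85.383 km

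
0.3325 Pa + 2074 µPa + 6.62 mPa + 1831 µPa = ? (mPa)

In mPa:
  0.3325 Pa = 0.3325 × 10^3 mPa = 332.5
  2074 µPa = 2074 × 10^-3 mPa = 2.074
  6.62 mPa → 6.62
  1831 µPa = 1831 × 10^-3 mPa = 1.831
Sum: 332.5 + 2.074 + 6.62 + 1.831 = 343.025

343.025 mPa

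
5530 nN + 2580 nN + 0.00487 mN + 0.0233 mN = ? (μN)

36.28 μN

In μN:
  5530 nN = 5530 × 10^-3 μN = 5.53
  2580 nN = 2580 × 10^-3 μN = 2.58
  0.00487 mN = 0.00487 × 10^3 μN = 4.87
  0.0233 mN = 0.0233 × 10^3 μN = 23.3
Sum: 5.53 + 2.58 + 4.87 + 23.3 = 36.28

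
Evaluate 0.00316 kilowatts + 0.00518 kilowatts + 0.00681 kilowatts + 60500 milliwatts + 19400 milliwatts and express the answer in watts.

95.05 watts

In watts:
  0.00316 kilowatts = 0.00316 × 10^3 watts = 3.16
  0.00518 kilowatts = 0.00518 × 10^3 watts = 5.18
  0.00681 kilowatts = 0.00681 × 10^3 watts = 6.81
  60500 milliwatts = 60500 × 10^-3 watts = 60.5
  19400 milliwatts = 19400 × 10^-3 watts = 19.4
Sum: 3.16 + 5.18 + 6.81 + 60.5 + 19.4 = 95.05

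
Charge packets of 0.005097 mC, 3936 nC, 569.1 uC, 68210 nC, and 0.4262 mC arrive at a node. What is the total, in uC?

In uC:
  0.005097 mC = 0.005097 × 10^3 uC = 5.097
  3936 nC = 3936 × 10^-3 uC = 3.936
  569.1 uC → 569.1
  68210 nC = 68210 × 10^-3 uC = 68.21
  0.4262 mC = 0.4262 × 10^3 uC = 426.2
Sum: 5.097 + 3.936 + 569.1 + 68.21 + 426.2 = 1072.543

1072.543 uC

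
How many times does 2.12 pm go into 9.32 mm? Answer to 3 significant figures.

(9.32e-3) / (2.12e-12) = 4.396e9

4400000000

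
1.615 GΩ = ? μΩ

giga = 10^9, micro = 10^-6; factor is 10^15.
1.615 × 10^15 = 1615000000000000

1615000000000000 μΩ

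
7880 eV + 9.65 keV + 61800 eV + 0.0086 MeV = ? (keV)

87.93 keV

In keV:
  7880 eV = 7880e-3 keV = 7.88
  9.65 keV → 9.65
  61800 eV = 61800e-3 keV = 61.8
  0.0086 MeV = 0.0086e3 keV = 8.6
Sum: 7.88 + 9.65 + 61.8 + 8.6 = 87.93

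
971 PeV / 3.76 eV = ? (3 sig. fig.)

(971 × 10^15) / (3.76) = 258.2 × 10^15

258000000000000000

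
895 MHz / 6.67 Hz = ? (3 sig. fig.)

(895 × 10^6) / (6.67) = 134.2 × 10^6

134000000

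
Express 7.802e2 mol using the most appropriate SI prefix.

780.2 mol

= 780.2 mol; mantissa already in [1, 1000).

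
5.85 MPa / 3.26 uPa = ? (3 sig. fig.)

(5.85 × 10⁶) / (3.26 × 10⁻⁶) = 1.794 × 10¹²

1790000000000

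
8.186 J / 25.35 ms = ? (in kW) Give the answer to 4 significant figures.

(8.186) / (25.35 × 10^-3) = 0.322919 × 10^3 W

0.3229 kW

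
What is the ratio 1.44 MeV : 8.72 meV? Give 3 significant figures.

(1.44 × 10⁶) / (8.72 × 10⁻³) = 0.1651 × 10⁹

165000000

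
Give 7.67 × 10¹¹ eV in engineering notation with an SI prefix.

767 GeV

= 767 × 10⁹ eV; 10⁹ is giga.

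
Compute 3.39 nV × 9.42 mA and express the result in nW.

3.39e-9 × 9.42e-3 = 31.9338e-12 W

0.0319338 nW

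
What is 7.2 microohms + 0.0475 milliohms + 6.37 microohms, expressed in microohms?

61.07 microohms

In microohms:
  7.2 microohms → 7.2
  0.0475 milliohms = 0.0475e3 microohms = 47.5
  6.37 microohms → 6.37
Sum: 7.2 + 47.5 + 6.37 = 61.07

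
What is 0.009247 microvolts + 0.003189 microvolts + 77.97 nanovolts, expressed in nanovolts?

In nanovolts:
  0.009247 microvolts = 0.009247e3 nanovolts = 9.247
  0.003189 microvolts = 0.003189e3 nanovolts = 3.189
  77.97 nanovolts → 77.97
Sum: 9.247 + 3.189 + 77.97 = 90.406

90.406 nanovolts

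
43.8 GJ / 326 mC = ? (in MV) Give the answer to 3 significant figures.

134000 MV

(43.8e9) / (326e-3) = 0.13436e12 V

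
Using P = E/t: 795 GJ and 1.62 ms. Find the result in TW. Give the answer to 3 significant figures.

(795 × 10⁹) / (1.62 × 10⁻³) = 490.74 × 10¹² W

491 TW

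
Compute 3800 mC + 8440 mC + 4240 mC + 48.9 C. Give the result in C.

In C:
  3800 mC = 3800 × 10⁻³ C = 3.8
  8440 mC = 8440 × 10⁻³ C = 8.44
  4240 mC = 4240 × 10⁻³ C = 4.24
  48.9 C → 48.9
Sum: 3.8 + 8.44 + 4.24 + 48.9 = 65.38

65.38 C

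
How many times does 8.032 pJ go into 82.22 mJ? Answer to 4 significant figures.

10240000000

(82.22e-3) / (8.032e-12) = 10.237e9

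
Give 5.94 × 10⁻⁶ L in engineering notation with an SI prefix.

= 5.94 × 10⁻⁶ L; 10⁻⁶ is micro.

5.94 µL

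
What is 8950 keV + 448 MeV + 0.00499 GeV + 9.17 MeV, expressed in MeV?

471.11 MeV

In MeV:
  8950 keV = 8950 × 10⁻³ MeV = 8.95
  448 MeV → 448
  0.00499 GeV = 0.00499 × 10³ MeV = 4.99
  9.17 MeV → 9.17
Sum: 8.95 + 448 + 4.99 + 9.17 = 471.11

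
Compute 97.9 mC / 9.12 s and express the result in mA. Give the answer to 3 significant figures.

10.7 mA

(97.9 × 10^-3) / (9.12) = 10.735 × 10^-3 A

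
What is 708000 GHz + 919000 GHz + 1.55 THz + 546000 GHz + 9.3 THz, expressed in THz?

In THz:
  708000 GHz = 708000e-3 THz = 708
  919000 GHz = 919000e-3 THz = 919
  1.55 THz → 1.55
  546000 GHz = 546000e-3 THz = 546
  9.3 THz → 9.3
Sum: 708 + 919 + 1.55 + 546 + 9.3 = 2183.85

2183.85 THz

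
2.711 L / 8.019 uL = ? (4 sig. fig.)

338100

(2.711) / (8.019 × 10^-6) = 0.33807 × 10^6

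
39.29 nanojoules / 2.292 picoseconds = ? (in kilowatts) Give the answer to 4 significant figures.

(39.29e-9) / (2.292e-12) = 17.1422e3 W

17.14 kilowatts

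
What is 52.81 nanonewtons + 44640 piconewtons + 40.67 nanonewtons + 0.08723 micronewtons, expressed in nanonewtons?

In nanonewtons:
  52.81 nanonewtons → 52.81
  44640 piconewtons = 44640e-3 nanonewtons = 44.64
  40.67 nanonewtons → 40.67
  0.08723 micronewtons = 0.08723e3 nanonewtons = 87.23
Sum: 52.81 + 44.64 + 40.67 + 87.23 = 225.35

225.35 nanonewtons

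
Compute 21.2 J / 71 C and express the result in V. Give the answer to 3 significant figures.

(21.2) / (71) = 0.29859 V

0.299 V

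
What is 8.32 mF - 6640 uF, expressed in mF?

In mF:
  8.32 mF → 8.32
  6640 uF = 6640 × 10⁻³ mF = 6.64
Difference: 8.32 - 6.64 = 1.68

1.68 mF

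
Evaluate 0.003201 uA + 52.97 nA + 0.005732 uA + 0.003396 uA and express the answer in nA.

65.299 nA

In nA:
  0.003201 uA = 0.003201 × 10^3 nA = 3.201
  52.97 nA → 52.97
  0.005732 uA = 0.005732 × 10^3 nA = 5.732
  0.003396 uA = 0.003396 × 10^3 nA = 3.396
Sum: 3.201 + 52.97 + 5.732 + 3.396 = 65.299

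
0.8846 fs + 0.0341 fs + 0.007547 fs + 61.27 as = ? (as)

In as:
  0.8846 fs = 0.8846 × 10^3 as = 884.6
  0.0341 fs = 0.0341 × 10^3 as = 34.1
  0.007547 fs = 0.007547 × 10^3 as = 7.547
  61.27 as → 61.27
Sum: 884.6 + 34.1 + 7.547 + 61.27 = 987.517

987.517 as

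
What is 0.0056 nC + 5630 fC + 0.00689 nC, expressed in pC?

In pC:
  0.0056 nC = 0.0056 × 10^3 pC = 5.6
  5630 fC = 5630 × 10^-3 pC = 5.63
  0.00689 nC = 0.00689 × 10^3 pC = 6.89
Sum: 5.6 + 5.63 + 6.89 = 18.12

18.12 pC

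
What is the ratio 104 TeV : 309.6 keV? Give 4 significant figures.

335900000

(104 × 10¹²) / (309.6 × 10³) = 0.33592 × 10⁹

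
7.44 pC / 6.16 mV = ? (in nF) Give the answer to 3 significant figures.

1.21 nF

(7.44 × 10^-12) / (6.16 × 10^-3) = 1.2078 × 10^-9 F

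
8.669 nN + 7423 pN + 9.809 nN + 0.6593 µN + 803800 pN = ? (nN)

In nN:
  8.669 nN → 8.669
  7423 pN = 7423 × 10^-3 nN = 7.423
  9.809 nN → 9.809
  0.6593 µN = 0.6593 × 10^3 nN = 659.3
  803800 pN = 803800 × 10^-3 nN = 803.8
Sum: 8.669 + 7.423 + 9.809 + 659.3 + 803.8 = 1489.001

1489.001 nN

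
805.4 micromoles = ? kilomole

0.0000008054 kilomoles

micro = 10^-6, kilo = 10^3; factor is 10^-9.
805.4 × 10^-9 = 0.0000008054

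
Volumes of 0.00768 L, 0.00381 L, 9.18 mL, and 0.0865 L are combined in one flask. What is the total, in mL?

107.17 mL

In mL:
  0.00768 L = 0.00768 × 10³ mL = 7.68
  0.00381 L = 0.00381 × 10³ mL = 3.81
  9.18 mL → 9.18
  0.0865 L = 0.0865 × 10³ mL = 86.5
Sum: 7.68 + 3.81 + 9.18 + 86.5 = 107.17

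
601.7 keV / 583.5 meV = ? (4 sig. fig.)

1031000

(601.7e3) / (583.5e-3) = 1.0312e6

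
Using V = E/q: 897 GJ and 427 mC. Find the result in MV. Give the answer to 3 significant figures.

2100000 MV

(897e9) / (427e-3) = 2.1007e12 V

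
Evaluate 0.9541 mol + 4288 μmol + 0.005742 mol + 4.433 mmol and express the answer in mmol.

In mmol:
  0.9541 mol = 0.9541 × 10³ mmol = 954.1
  4288 μmol = 4288 × 10⁻³ mmol = 4.288
  0.005742 mol = 0.005742 × 10³ mmol = 5.742
  4.433 mmol → 4.433
Sum: 954.1 + 4.288 + 5.742 + 4.433 = 968.563

968.563 mmol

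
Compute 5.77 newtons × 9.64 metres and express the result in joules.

5.77 × 9.64 = 55.6228 J

55.6228 joules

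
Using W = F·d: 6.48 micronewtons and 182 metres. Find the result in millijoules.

1.17936 millijoules

6.48 × 10^-6 × 182 = 1179.36 × 10^-6 J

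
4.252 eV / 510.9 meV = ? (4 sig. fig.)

8.323

(4.252) / (510.9e-3) = 0.0083226e3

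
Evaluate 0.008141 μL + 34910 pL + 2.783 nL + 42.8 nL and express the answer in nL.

88.634 nL

In nL:
  0.008141 μL = 0.008141e3 nL = 8.141
  34910 pL = 34910e-3 nL = 34.91
  2.783 nL → 2.783
  42.8 nL → 42.8
Sum: 8.141 + 34.91 + 2.783 + 42.8 = 88.634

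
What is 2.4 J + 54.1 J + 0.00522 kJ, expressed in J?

In J:
  2.4 J → 2.4
  54.1 J → 54.1
  0.00522 kJ = 0.00522e3 J = 5.22
Sum: 2.4 + 54.1 + 5.22 = 61.72

61.72 J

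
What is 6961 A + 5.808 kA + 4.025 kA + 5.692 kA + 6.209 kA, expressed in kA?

In kA:
  6961 A = 6961 × 10^-3 kA = 6.961
  5.808 kA → 5.808
  4.025 kA → 4.025
  5.692 kA → 5.692
  6.209 kA → 6.209
Sum: 6.961 + 5.808 + 4.025 + 5.692 + 6.209 = 28.695

28.695 kA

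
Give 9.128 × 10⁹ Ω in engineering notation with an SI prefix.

= 9.128 × 10⁹ Ω; 10⁹ is giga.

9.128 GΩ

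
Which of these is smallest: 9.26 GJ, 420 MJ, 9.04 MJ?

9.04 MJ

9.26 GJ = 9260000000 J
420 MJ = 420000000 J
9.04 MJ = 9040000 J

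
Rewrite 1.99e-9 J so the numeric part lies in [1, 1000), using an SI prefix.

= 1.99e-9 J; 1e-9 is nano.

1.99 nJ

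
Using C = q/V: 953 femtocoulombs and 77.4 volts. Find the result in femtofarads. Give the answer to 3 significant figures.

(953e-15) / (77.4) = 12.313e-15 F

12.3 femtofarads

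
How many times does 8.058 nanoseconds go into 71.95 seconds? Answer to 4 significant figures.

(71.95) / (8.058 × 10^-9) = 8.929 × 10^9

8929000000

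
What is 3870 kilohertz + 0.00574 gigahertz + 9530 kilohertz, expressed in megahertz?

In megahertz:
  3870 kilohertz = 3870 × 10^-3 megahertz = 3.87
  0.00574 gigahertz = 0.00574 × 10^3 megahertz = 5.74
  9530 kilohertz = 9530 × 10^-3 megahertz = 9.53
Sum: 3.87 + 5.74 + 9.53 = 19.14

19.14 megahertz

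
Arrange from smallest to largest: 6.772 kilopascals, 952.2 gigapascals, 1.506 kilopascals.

1.506 kilopascals < 6.772 kilopascals < 952.2 gigapascals

6.772 kilopascals = 6772 pascals
952.2 gigapascals = 952200000000 pascals
1.506 kilopascals = 1506 pascals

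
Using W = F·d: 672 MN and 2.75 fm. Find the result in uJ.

672 × 10^6 × 2.75 × 10^-15 = 1848 × 10^-9 J

1.848 uJ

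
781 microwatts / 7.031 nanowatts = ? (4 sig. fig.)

111100

(781 × 10⁻⁶) / (7.031 × 10⁻⁹) = 111.08 × 10³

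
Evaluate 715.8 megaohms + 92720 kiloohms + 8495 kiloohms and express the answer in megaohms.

In megaohms:
  715.8 megaohms → 715.8
  92720 kiloohms = 92720 × 10⁻³ megaohms = 92.72
  8495 kiloohms = 8495 × 10⁻³ megaohms = 8.495
Sum: 715.8 + 92.72 + 8.495 = 817.015

817.015 megaohms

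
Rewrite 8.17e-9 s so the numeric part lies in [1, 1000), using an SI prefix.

= 8.17e-9 s; 1e-9 is nano.

8.17 ns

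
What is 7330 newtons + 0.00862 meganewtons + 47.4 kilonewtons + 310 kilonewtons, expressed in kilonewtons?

373.35 kilonewtons

In kilonewtons:
  7330 newtons = 7330e-3 kilonewtons = 7.33
  0.00862 meganewtons = 0.00862e3 kilonewtons = 8.62
  47.4 kilonewtons → 47.4
  310 kilonewtons → 310
Sum: 7.33 + 8.62 + 47.4 + 310 = 373.35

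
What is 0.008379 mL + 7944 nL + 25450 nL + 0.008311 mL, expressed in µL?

In µL:
  0.008379 mL = 0.008379 × 10^3 µL = 8.379
  7944 nL = 7944 × 10^-3 µL = 7.944
  25450 nL = 25450 × 10^-3 µL = 25.45
  0.008311 mL = 0.008311 × 10^3 µL = 8.311
Sum: 8.379 + 7.944 + 25.45 + 8.311 = 50.084

50.084 µL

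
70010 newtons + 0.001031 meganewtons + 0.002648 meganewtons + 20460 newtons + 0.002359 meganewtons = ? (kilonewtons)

In kilonewtons:
  70010 newtons = 70010 × 10^-3 kilonewtons = 70.01
  0.001031 meganewtons = 0.001031 × 10^3 kilonewtons = 1.031
  0.002648 meganewtons = 0.002648 × 10^3 kilonewtons = 2.648
  20460 newtons = 20460 × 10^-3 kilonewtons = 20.46
  0.002359 meganewtons = 0.002359 × 10^3 kilonewtons = 2.359
Sum: 70.01 + 1.031 + 2.648 + 20.46 + 2.359 = 96.508

96.508 kilonewtons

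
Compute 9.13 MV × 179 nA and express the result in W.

9.13e6 × 179e-9 = 1634.27e-3 W

1.63427 W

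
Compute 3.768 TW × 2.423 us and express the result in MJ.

9.129864 MJ

3.768 × 10¹² × 2.423 × 10⁻⁶ = 9.129864 × 10⁶ J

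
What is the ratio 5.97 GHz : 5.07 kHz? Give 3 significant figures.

1180000

(5.97 × 10^9) / (5.07 × 10^3) = 1.178 × 10^6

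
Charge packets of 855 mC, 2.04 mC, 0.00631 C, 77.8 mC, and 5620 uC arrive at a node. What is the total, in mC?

946.77 mC

In mC:
  855 mC → 855
  2.04 mC → 2.04
  0.00631 C = 0.00631e3 mC = 6.31
  77.8 mC → 77.8
  5620 uC = 5620e-3 mC = 5.62
Sum: 855 + 2.04 + 6.31 + 77.8 + 5.62 = 946.77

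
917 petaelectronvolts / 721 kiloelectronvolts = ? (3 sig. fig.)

(917 × 10¹⁵) / (721 × 10³) = 1.272 × 10¹²

1270000000000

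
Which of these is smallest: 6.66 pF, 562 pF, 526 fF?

6.66 pF = 0.00000000000666 F
562 pF = 0.000000000562 F
526 fF = 0.000000000000526 F

526 fF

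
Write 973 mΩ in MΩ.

milli = 10⁻³, mega = 10⁶; factor is 10⁻⁹.
973 × 10⁻⁹ = 0.000000973

0.000000973 MΩ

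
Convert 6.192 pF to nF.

pico = 10^-12, nano = 10^-9; factor is 10^-3.
6.192 × 10^-3 = 0.006192

0.006192 nF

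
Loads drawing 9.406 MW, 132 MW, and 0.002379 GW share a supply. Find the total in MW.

143.785 MW

In MW:
  9.406 MW → 9.406
  132 MW → 132
  0.002379 GW = 0.002379 × 10^3 MW = 2.379
Sum: 9.406 + 132 + 2.379 = 143.785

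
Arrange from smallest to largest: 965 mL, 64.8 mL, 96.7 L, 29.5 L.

64.8 mL < 965 mL < 29.5 L < 96.7 L

965 mL = 0.965 L
64.8 mL = 0.0648 L
96.7 L = 96.7 L
29.5 L = 29.5 L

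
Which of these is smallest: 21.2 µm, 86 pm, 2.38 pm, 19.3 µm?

2.38 pm

21.2 µm = 0.0000212 m
86 pm = 0.000000000086 m
2.38 pm = 0.00000000000238 m
19.3 µm = 0.0000193 m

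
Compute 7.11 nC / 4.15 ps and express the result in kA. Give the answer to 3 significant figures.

1.71 kA

(7.11 × 10⁻⁹) / (4.15 × 10⁻¹²) = 1.7133 × 10³ A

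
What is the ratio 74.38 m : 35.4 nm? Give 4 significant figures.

(74.38) / (35.4 × 10^-9) = 2.1011 × 10^9

2101000000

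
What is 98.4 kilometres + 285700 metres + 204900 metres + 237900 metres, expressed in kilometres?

826.9 kilometres

In kilometres:
  98.4 kilometres → 98.4
  285700 metres = 285700 × 10^-3 kilometres = 285.7
  204900 metres = 204900 × 10^-3 kilometres = 204.9
  237900 metres = 237900 × 10^-3 kilometres = 237.9
Sum: 98.4 + 285.7 + 204.9 + 237.9 = 826.9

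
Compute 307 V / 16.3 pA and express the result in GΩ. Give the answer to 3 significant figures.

(307) / (16.3 × 10⁻¹²) = 18.834 × 10¹² Ω

18800 GΩ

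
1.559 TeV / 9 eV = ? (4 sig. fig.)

(1.559 × 10^12) / (9) = 0.17322 × 10^12

173200000000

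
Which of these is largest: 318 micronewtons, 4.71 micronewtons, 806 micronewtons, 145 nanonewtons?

318 micronewtons = 0.000318 newtons
4.71 micronewtons = 0.00000471 newtons
806 micronewtons = 0.000806 newtons
145 nanonewtons = 0.000000145 newtons

806 micronewtons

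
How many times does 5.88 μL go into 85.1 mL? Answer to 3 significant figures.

14500

(85.1e-3) / (5.88e-6) = 14.47e3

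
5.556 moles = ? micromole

(no prefix) = 10^0, micro = 10^-6; factor is 10^6.
5.556 × 10^6 = 5556000

5556000 micromoles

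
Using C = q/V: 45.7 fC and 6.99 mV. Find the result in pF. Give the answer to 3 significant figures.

(45.7e-15) / (6.99e-3) = 6.5379e-12 F

6.54 pF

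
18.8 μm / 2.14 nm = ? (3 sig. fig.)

(18.8e-6) / (2.14e-9) = 8.785e3

8790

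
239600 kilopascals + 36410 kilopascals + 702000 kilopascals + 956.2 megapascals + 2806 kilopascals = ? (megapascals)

1937.016 megapascals

In megapascals:
  239600 kilopascals = 239600 × 10⁻³ megapascals = 239.6
  36410 kilopascals = 36410 × 10⁻³ megapascals = 36.41
  702000 kilopascals = 702000 × 10⁻³ megapascals = 702
  956.2 megapascals → 956.2
  2806 kilopascals = 2806 × 10⁻³ megapascals = 2.806
Sum: 239.6 + 36.41 + 702 + 956.2 + 2.806 = 1937.016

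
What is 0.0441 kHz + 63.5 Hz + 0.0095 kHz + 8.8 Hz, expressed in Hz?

125.9 Hz

In Hz:
  0.0441 kHz = 0.0441 × 10³ Hz = 44.1
  63.5 Hz → 63.5
  0.0095 kHz = 0.0095 × 10³ Hz = 9.5
  8.8 Hz → 8.8
Sum: 44.1 + 63.5 + 9.5 + 8.8 = 125.9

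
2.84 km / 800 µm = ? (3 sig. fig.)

3550000

(2.84 × 10^3) / (800 × 10^-6) = 0.00355 × 10^9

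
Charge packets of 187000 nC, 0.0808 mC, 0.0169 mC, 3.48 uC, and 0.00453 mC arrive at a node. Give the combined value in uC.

In uC:
  187000 nC = 187000e-3 uC = 187
  0.0808 mC = 0.0808e3 uC = 80.8
  0.0169 mC = 0.0169e3 uC = 16.9
  3.48 uC → 3.48
  0.00453 mC = 0.00453e3 uC = 4.53
Sum: 187 + 80.8 + 16.9 + 3.48 + 4.53 = 292.71

292.71 uC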